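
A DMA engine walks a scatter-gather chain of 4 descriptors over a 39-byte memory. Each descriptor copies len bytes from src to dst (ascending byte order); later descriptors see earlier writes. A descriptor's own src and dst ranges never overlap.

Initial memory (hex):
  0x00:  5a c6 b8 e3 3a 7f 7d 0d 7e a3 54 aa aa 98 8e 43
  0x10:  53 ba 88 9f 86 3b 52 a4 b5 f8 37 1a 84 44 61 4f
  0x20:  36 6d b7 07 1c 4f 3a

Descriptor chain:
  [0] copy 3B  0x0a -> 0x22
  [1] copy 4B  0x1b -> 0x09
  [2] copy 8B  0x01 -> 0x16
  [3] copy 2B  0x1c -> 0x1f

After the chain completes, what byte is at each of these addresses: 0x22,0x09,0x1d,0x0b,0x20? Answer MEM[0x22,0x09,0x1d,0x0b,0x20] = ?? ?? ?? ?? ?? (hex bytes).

D0: mem[0x22..0x24] <- [54 aa aa]
D1: mem[0x09..0x0c] <- [1a 84 44 61]
D2: mem[0x16..0x1d] <- [c6 b8 e3 3a 7f 7d 0d 7e]
D3: mem[0x1f..0x20] <- [0d 7e]
query mem[0x22]=0x54, mem[0x09]=0x1a, mem[0x1d]=0x7e, mem[0x0b]=0x44, mem[0x20]=0x7e

MEM[0x22,0x09,0x1d,0x0b,0x20] = 54 1a 7e 44 7e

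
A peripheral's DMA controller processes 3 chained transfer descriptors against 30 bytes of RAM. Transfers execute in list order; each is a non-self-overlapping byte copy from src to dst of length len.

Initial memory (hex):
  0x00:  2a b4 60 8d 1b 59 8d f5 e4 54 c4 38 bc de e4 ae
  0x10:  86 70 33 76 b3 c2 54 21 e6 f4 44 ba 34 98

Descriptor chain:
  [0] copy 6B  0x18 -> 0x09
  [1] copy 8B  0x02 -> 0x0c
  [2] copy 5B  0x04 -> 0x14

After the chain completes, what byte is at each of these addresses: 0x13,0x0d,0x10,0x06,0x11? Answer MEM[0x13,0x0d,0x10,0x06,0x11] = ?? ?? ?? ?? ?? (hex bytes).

[0] 0x18->0x09 len=6 : e6 f4 44 ba 34 98
[1] 0x02->0x0c len=8 : 60 8d 1b 59 8d f5 e4 e6
[2] 0x04->0x14 len=5 : 1b 59 8d f5 e4
query mem[0x13]=0xe6, mem[0x0d]=0x8d, mem[0x10]=0x8d, mem[0x06]=0x8d, mem[0x11]=0xf5

MEM[0x13,0x0d,0x10,0x06,0x11] = e6 8d 8d 8d f5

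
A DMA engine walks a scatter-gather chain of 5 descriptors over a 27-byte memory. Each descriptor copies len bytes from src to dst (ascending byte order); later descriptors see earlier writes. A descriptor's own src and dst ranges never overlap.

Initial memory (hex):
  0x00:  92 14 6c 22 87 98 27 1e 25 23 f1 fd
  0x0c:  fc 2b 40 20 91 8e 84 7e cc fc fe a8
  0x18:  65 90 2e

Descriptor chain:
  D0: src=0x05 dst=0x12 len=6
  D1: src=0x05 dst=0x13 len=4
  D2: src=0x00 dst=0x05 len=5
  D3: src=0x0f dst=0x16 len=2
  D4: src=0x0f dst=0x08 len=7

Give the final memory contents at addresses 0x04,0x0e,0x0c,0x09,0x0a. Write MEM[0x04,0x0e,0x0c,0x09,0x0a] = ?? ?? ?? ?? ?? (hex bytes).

  after D0: wrote 6B at 0x12 = 98271e2523f1
  after D1: wrote 4B at 0x13 = 98271e25
  after D2: wrote 5B at 0x05 = 92146c2287
  after D3: wrote 2B at 0x16 = 2091
  after D4: wrote 7B at 0x08 = 20918e9898271e
query mem[0x04]=0x87, mem[0x0e]=0x1e, mem[0x0c]=0x98, mem[0x09]=0x91, mem[0x0a]=0x8e

MEM[0x04,0x0e,0x0c,0x09,0x0a] = 87 1e 98 91 8e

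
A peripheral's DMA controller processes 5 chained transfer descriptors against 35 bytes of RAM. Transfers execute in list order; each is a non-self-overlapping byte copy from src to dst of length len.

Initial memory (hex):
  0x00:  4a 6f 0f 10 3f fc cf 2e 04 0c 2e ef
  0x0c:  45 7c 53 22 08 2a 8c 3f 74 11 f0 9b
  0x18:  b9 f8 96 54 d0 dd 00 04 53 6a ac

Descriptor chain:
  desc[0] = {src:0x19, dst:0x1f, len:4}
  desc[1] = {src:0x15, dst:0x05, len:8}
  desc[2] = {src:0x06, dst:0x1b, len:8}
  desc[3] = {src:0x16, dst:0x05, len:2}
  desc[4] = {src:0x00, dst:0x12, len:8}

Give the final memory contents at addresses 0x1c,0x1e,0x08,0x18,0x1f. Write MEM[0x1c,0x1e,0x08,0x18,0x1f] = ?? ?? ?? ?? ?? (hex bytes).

#0 dst[0x1f+4] := {0xf8,0x96,0x54,0xd0}
#1 dst[0x05+8] := {0x11,0xf0,0x9b,0xb9,0xf8,0x96,0x54,0xd0}
#2 dst[0x1b+8] := {0xf0,0x9b,0xb9,0xf8,0x96,0x54,0xd0,0x7c}
#3 dst[0x05+2] := {0xf0,0x9b}
#4 dst[0x12+8] := {0x4a,0x6f,0x0f,0x10,0x3f,0xf0,0x9b,0x9b}
query mem[0x1c]=0x9b, mem[0x1e]=0xf8, mem[0x08]=0xb9, mem[0x18]=0x9b, mem[0x1f]=0x96

MEM[0x1c,0x1e,0x08,0x18,0x1f] = 9b f8 b9 9b 96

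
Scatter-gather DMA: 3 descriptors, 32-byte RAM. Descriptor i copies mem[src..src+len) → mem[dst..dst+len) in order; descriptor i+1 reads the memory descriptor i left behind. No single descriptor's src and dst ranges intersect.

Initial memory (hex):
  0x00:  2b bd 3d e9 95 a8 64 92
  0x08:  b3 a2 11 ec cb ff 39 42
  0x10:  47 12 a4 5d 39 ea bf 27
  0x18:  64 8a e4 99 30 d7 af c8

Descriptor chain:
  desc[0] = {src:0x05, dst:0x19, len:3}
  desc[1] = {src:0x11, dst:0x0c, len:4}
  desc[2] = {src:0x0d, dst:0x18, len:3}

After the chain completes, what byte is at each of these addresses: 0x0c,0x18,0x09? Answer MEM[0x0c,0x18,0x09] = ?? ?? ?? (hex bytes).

D0: mem[0x19..0x1b] <- [a8 64 92]
D1: mem[0x0c..0x0f] <- [12 a4 5d 39]
D2: mem[0x18..0x1a] <- [a4 5d 39]
query mem[0x0c]=0x12, mem[0x18]=0xa4, mem[0x09]=0xa2

MEM[0x0c,0x18,0x09] = 12 a4 a2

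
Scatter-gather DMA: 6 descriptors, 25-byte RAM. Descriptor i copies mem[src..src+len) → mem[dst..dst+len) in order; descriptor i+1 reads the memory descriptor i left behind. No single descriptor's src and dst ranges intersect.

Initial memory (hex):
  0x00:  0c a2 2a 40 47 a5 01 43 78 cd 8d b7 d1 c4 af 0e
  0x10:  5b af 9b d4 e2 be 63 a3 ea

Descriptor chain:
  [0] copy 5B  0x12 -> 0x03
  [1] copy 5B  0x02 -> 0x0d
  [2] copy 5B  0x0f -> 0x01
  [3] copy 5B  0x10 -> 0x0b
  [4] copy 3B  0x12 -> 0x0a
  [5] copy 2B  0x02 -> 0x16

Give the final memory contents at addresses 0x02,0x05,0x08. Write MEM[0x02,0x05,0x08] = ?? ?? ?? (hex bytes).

D0: mem[0x03..0x07] <- [9b d4 e2 be 63]
D1: mem[0x0d..0x11] <- [2a 9b d4 e2 be]
D2: mem[0x01..0x05] <- [d4 e2 be 9b d4]
D3: mem[0x0b..0x0f] <- [e2 be 9b d4 e2]
D4: mem[0x0a..0x0c] <- [9b d4 e2]
D5: mem[0x16..0x17] <- [e2 be]
query mem[0x02]=0xe2, mem[0x05]=0xd4, mem[0x08]=0x78

MEM[0x02,0x05,0x08] = e2 d4 78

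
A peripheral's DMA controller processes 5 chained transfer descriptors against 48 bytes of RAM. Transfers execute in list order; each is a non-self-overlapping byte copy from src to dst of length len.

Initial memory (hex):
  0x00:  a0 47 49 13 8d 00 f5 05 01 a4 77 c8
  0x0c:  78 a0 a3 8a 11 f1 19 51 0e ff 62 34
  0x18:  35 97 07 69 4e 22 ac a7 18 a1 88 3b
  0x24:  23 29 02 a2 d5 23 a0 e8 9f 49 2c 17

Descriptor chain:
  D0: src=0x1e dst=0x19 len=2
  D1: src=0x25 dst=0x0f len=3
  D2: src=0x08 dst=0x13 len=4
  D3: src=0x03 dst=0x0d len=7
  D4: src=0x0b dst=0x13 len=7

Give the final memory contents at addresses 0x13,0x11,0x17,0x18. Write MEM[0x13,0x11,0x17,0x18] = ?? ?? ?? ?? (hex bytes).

#0 dst[0x19+2] := {0xac,0xa7}
#1 dst[0x0f+3] := {0x29,0x02,0xa2}
#2 dst[0x13+4] := {0x01,0xa4,0x77,0xc8}
#3 dst[0x0d+7] := {0x13,0x8d,0x00,0xf5,0x05,0x01,0xa4}
#4 dst[0x13+7] := {0xc8,0x78,0x13,0x8d,0x00,0xf5,0x05}
query mem[0x13]=0xc8, mem[0x11]=0x05, mem[0x17]=0x00, mem[0x18]=0xf5

MEM[0x13,0x11,0x17,0x18] = c8 05 00 f5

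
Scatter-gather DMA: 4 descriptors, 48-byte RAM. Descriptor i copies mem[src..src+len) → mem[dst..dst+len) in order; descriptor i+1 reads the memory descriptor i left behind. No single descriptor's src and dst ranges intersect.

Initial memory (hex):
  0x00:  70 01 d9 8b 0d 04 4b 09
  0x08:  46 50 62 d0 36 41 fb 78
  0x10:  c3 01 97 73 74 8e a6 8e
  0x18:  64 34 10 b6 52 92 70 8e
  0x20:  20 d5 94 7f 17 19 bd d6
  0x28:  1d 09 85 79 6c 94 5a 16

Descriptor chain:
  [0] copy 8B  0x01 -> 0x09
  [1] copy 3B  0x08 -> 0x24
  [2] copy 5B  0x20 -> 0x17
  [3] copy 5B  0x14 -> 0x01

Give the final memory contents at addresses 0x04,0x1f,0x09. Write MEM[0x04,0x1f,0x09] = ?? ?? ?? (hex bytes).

MEM[0x04,0x1f,0x09] = 20 8e 01

[0] 0x01->0x09 len=8 : 01 d9 8b 0d 04 4b 09 46
[1] 0x08->0x24 len=3 : 46 01 d9
[2] 0x20->0x17 len=5 : 20 d5 94 7f 46
[3] 0x14->0x01 len=5 : 74 8e a6 20 d5
query mem[0x04]=0x20, mem[0x1f]=0x8e, mem[0x09]=0x01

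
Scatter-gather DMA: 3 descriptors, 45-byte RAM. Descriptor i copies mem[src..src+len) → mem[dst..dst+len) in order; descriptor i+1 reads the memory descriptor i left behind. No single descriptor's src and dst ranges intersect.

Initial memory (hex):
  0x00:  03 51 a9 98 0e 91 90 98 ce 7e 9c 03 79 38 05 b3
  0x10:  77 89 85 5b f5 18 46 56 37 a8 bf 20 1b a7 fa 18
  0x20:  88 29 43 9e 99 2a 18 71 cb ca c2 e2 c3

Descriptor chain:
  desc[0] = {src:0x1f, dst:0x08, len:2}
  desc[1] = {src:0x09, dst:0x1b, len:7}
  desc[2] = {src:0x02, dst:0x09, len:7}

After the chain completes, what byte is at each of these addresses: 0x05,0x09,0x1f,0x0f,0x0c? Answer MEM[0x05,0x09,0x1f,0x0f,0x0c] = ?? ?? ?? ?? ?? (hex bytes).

MEM[0x05,0x09,0x1f,0x0f,0x0c] = 91 a9 38 18 91

#0 dst[0x08+2] := {0x18,0x88}
#1 dst[0x1b+7] := {0x88,0x9c,0x03,0x79,0x38,0x05,0xb3}
#2 dst[0x09+7] := {0xa9,0x98,0x0e,0x91,0x90,0x98,0x18}
query mem[0x05]=0x91, mem[0x09]=0xa9, mem[0x1f]=0x38, mem[0x0f]=0x18, mem[0x0c]=0x91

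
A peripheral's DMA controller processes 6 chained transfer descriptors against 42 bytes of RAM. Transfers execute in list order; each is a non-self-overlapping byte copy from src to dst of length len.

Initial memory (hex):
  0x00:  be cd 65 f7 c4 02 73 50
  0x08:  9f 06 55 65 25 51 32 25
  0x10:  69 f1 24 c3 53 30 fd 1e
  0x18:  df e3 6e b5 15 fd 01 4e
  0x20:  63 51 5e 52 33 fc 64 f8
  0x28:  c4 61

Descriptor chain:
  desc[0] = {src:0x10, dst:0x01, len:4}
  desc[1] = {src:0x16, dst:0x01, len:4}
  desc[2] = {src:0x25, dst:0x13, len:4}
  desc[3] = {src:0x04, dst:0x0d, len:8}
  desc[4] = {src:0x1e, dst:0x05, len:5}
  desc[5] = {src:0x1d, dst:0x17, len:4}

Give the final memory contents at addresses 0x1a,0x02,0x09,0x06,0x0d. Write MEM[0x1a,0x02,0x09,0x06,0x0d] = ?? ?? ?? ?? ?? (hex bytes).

MEM[0x1a,0x02,0x09,0x06,0x0d] = 63 1e 5e 4e e3

  after D0: wrote 4B at 0x01 = 69f124c3
  after D1: wrote 4B at 0x01 = fd1edfe3
  after D2: wrote 4B at 0x13 = fc64f8c4
  after D3: wrote 8B at 0x0d = e30273509f065565
  after D4: wrote 5B at 0x05 = 014e63515e
  after D5: wrote 4B at 0x17 = fd014e63
query mem[0x1a]=0x63, mem[0x02]=0x1e, mem[0x09]=0x5e, mem[0x06]=0x4e, mem[0x0d]=0xe3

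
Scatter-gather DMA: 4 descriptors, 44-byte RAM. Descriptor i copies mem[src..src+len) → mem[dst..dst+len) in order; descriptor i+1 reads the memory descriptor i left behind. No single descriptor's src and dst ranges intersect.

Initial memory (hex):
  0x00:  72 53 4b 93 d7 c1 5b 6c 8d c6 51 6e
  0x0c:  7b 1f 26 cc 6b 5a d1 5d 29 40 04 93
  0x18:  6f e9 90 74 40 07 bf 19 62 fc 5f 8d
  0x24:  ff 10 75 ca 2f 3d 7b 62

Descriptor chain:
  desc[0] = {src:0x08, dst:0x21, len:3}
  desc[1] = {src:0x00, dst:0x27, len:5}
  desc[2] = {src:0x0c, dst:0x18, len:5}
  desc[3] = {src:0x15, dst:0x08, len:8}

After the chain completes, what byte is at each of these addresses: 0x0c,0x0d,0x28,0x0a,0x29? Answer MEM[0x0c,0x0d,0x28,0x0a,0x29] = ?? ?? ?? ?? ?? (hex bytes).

D0: mem[0x21..0x23] <- [8d c6 51]
D1: mem[0x27..0x2b] <- [72 53 4b 93 d7]
D2: mem[0x18..0x1c] <- [7b 1f 26 cc 6b]
D3: mem[0x08..0x0f] <- [40 04 93 7b 1f 26 cc 6b]
query mem[0x0c]=0x1f, mem[0x0d]=0x26, mem[0x28]=0x53, mem[0x0a]=0x93, mem[0x29]=0x4b

MEM[0x0c,0x0d,0x28,0x0a,0x29] = 1f 26 53 93 4b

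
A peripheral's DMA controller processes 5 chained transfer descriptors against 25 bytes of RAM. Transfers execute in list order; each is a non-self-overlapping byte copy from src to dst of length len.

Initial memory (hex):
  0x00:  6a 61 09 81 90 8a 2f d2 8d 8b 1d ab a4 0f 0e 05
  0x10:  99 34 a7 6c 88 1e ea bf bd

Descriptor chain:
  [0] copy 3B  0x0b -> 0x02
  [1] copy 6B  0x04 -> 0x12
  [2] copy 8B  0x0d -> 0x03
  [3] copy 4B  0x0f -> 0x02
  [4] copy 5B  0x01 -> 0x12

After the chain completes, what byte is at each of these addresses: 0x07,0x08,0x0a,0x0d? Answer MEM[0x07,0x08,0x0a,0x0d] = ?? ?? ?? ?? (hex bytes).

  after D0: wrote 3B at 0x02 = aba40f
  after D1: wrote 6B at 0x12 = 0f8a2fd28d8b
  after D2: wrote 8B at 0x03 = 0f0e0599340f8a2f
  after D3: wrote 4B at 0x02 = 0599340f
  after D4: wrote 5B at 0x12 = 610599340f
query mem[0x07]=0x34, mem[0x08]=0x0f, mem[0x0a]=0x2f, mem[0x0d]=0x0f

MEM[0x07,0x08,0x0a,0x0d] = 34 0f 2f 0f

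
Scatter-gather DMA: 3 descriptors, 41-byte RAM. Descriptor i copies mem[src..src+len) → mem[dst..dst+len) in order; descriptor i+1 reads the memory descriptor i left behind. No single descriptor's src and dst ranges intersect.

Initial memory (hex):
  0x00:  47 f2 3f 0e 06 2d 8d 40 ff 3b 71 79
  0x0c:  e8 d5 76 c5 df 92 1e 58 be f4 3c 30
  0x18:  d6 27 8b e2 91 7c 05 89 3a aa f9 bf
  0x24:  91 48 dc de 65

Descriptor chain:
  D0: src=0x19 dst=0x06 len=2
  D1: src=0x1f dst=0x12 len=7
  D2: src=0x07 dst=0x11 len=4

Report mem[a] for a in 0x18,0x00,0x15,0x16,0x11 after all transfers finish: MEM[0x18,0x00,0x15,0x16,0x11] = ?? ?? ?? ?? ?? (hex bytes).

D0: mem[0x06..0x07] <- [27 8b]
D1: mem[0x12..0x18] <- [89 3a aa f9 bf 91 48]
D2: mem[0x11..0x14] <- [8b ff 3b 71]
query mem[0x18]=0x48, mem[0x00]=0x47, mem[0x15]=0xf9, mem[0x16]=0xbf, mem[0x11]=0x8b

MEM[0x18,0x00,0x15,0x16,0x11] = 48 47 f9 bf 8b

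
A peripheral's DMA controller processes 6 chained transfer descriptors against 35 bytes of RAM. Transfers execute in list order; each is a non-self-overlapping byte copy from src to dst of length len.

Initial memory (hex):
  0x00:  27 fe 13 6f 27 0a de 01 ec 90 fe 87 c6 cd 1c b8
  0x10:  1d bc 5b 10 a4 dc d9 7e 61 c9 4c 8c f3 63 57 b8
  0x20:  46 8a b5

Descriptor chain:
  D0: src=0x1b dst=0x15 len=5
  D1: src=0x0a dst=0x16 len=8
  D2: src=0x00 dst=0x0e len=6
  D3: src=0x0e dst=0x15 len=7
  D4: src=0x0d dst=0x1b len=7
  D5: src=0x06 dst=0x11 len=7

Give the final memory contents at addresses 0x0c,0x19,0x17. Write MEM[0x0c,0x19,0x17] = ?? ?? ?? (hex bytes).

MEM[0x0c,0x19,0x17] = c6 27 c6

#0 dst[0x15+5] := {0x8c,0xf3,0x63,0x57,0xb8}
#1 dst[0x16+8] := {0xfe,0x87,0xc6,0xcd,0x1c,0xb8,0x1d,0xbc}
#2 dst[0x0e+6] := {0x27,0xfe,0x13,0x6f,0x27,0x0a}
#3 dst[0x15+7] := {0x27,0xfe,0x13,0x6f,0x27,0x0a,0xa4}
#4 dst[0x1b+7] := {0xcd,0x27,0xfe,0x13,0x6f,0x27,0x0a}
#5 dst[0x11+7] := {0xde,0x01,0xec,0x90,0xfe,0x87,0xc6}
query mem[0x0c]=0xc6, mem[0x19]=0x27, mem[0x17]=0xc6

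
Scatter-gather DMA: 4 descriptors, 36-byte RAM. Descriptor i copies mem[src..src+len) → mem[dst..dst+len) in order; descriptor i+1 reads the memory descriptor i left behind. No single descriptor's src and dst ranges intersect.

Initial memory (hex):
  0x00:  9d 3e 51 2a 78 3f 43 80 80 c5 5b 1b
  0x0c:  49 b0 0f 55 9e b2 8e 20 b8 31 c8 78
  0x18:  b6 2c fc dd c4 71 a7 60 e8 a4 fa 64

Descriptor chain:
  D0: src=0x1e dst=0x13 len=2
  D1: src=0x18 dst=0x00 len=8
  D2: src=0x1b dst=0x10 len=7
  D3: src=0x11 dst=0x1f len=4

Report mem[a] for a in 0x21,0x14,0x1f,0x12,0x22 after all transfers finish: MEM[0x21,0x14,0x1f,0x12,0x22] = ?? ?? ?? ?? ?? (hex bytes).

  after D0: wrote 2B at 0x13 = a760
  after D1: wrote 8B at 0x00 = b62cfcddc471a760
  after D2: wrote 7B at 0x10 = ddc471a760e8a4
  after D3: wrote 4B at 0x1f = c471a760
query mem[0x21]=0xa7, mem[0x14]=0x60, mem[0x1f]=0xc4, mem[0x12]=0x71, mem[0x22]=0x60

MEM[0x21,0x14,0x1f,0x12,0x22] = a7 60 c4 71 60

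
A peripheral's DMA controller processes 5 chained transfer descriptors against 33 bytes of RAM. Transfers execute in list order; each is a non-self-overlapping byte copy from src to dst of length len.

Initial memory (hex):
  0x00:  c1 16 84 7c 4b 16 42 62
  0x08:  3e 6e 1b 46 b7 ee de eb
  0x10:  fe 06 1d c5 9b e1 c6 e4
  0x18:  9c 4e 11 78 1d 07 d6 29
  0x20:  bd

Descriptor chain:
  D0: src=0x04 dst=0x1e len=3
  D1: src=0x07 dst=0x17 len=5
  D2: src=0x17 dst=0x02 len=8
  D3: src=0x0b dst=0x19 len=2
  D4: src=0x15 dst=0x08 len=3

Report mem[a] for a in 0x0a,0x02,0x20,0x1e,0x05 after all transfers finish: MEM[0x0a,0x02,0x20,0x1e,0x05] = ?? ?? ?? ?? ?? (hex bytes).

  after D0: wrote 3B at 0x1e = 4b1642
  after D1: wrote 5B at 0x17 = 623e6e1b46
  after D2: wrote 8B at 0x02 = 623e6e1b461d074b
  after D3: wrote 2B at 0x19 = 46b7
  after D4: wrote 3B at 0x08 = e1c662
query mem[0x0a]=0x62, mem[0x02]=0x62, mem[0x20]=0x42, mem[0x1e]=0x4b, mem[0x05]=0x1b

MEM[0x0a,0x02,0x20,0x1e,0x05] = 62 62 42 4b 1b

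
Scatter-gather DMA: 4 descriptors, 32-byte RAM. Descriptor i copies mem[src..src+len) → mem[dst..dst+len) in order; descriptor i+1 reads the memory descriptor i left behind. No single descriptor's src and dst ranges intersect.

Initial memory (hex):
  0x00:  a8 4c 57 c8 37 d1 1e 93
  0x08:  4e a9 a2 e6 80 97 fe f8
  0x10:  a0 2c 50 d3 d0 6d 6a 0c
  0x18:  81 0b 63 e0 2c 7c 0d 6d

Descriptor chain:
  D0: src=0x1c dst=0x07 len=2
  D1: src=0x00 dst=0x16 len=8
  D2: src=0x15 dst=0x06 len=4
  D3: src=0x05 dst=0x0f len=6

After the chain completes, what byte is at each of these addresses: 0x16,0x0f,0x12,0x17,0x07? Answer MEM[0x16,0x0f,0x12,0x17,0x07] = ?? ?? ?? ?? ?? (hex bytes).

[0] 0x1c->0x07 len=2 : 2c 7c
[1] 0x00->0x16 len=8 : a8 4c 57 c8 37 d1 1e 2c
[2] 0x15->0x06 len=4 : 6d a8 4c 57
[3] 0x05->0x0f len=6 : d1 6d a8 4c 57 a2
query mem[0x16]=0xa8, mem[0x0f]=0xd1, mem[0x12]=0x4c, mem[0x17]=0x4c, mem[0x07]=0xa8

MEM[0x16,0x0f,0x12,0x17,0x07] = a8 d1 4c 4c a8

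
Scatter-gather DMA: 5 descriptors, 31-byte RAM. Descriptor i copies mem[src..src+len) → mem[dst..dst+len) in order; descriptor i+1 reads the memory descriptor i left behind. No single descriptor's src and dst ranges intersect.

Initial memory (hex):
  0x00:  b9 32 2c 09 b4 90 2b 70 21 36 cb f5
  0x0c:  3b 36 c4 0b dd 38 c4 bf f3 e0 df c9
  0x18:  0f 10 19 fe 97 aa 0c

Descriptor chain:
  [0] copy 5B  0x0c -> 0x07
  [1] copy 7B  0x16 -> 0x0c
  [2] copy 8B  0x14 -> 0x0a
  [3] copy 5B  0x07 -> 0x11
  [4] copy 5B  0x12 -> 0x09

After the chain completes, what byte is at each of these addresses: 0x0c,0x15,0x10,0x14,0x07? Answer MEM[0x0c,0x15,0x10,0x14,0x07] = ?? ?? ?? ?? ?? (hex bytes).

D0: mem[0x07..0x0b] <- [3b 36 c4 0b dd]
D1: mem[0x0c..0x12] <- [df c9 0f 10 19 fe 97]
D2: mem[0x0a..0x11] <- [f3 e0 df c9 0f 10 19 fe]
D3: mem[0x11..0x15] <- [3b 36 c4 f3 e0]
D4: mem[0x09..0x0d] <- [36 c4 f3 e0 df]
query mem[0x0c]=0xe0, mem[0x15]=0xe0, mem[0x10]=0x19, mem[0x14]=0xf3, mem[0x07]=0x3b

MEM[0x0c,0x15,0x10,0x14,0x07] = e0 e0 19 f3 3b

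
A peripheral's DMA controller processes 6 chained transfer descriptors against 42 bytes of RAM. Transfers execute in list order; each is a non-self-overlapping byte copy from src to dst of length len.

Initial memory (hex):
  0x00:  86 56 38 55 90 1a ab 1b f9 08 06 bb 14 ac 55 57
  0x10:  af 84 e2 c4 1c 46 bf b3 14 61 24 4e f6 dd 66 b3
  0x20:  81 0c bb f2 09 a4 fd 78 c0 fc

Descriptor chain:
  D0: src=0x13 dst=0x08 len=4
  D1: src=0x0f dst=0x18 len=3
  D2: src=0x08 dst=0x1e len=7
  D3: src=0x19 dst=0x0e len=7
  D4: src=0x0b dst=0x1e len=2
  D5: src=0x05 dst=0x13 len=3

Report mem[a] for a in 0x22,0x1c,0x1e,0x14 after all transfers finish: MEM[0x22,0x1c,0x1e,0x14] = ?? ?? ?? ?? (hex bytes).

MEM[0x22,0x1c,0x1e,0x14] = 14 f6 bf ab

#0 dst[0x08+4] := {0xc4,0x1c,0x46,0xbf}
#1 dst[0x18+3] := {0x57,0xaf,0x84}
#2 dst[0x1e+7] := {0xc4,0x1c,0x46,0xbf,0x14,0xac,0x55}
#3 dst[0x0e+7] := {0xaf,0x84,0x4e,0xf6,0xdd,0xc4,0x1c}
#4 dst[0x1e+2] := {0xbf,0x14}
#5 dst[0x13+3] := {0x1a,0xab,0x1b}
query mem[0x22]=0x14, mem[0x1c]=0xf6, mem[0x1e]=0xbf, mem[0x14]=0xab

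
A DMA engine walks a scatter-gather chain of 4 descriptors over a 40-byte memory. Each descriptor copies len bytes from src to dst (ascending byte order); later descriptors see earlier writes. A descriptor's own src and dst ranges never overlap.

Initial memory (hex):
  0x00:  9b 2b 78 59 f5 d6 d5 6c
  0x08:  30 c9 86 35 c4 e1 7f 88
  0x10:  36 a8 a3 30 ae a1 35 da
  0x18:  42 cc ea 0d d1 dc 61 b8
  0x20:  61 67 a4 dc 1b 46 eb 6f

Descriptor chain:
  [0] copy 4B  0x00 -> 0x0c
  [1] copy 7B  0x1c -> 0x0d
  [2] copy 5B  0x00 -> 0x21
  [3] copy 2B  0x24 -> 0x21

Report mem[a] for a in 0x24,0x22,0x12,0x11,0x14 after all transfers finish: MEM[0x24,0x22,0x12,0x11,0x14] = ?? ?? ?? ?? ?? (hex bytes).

#0 dst[0x0c+4] := {0x9b,0x2b,0x78,0x59}
#1 dst[0x0d+7] := {0xd1,0xdc,0x61,0xb8,0x61,0x67,0xa4}
#2 dst[0x21+5] := {0x9b,0x2b,0x78,0x59,0xf5}
#3 dst[0x21+2] := {0x59,0xf5}
query mem[0x24]=0x59, mem[0x22]=0xf5, mem[0x12]=0x67, mem[0x11]=0x61, mem[0x14]=0xae

MEM[0x24,0x22,0x12,0x11,0x14] = 59 f5 67 61 ae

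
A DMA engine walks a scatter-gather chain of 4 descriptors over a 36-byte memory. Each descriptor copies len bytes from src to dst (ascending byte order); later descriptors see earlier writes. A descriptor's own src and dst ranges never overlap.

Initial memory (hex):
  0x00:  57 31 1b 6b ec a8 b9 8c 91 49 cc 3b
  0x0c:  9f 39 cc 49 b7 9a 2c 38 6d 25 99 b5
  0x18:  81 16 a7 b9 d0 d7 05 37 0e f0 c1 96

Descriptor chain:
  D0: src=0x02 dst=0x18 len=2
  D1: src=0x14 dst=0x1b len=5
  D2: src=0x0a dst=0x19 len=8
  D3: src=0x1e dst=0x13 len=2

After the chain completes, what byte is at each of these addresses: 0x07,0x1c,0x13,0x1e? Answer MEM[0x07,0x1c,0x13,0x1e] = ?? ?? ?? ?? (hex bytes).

MEM[0x07,0x1c,0x13,0x1e] = 8c 39 49 49

[0] 0x02->0x18 len=2 : 1b 6b
[1] 0x14->0x1b len=5 : 6d 25 99 b5 1b
[2] 0x0a->0x19 len=8 : cc 3b 9f 39 cc 49 b7 9a
[3] 0x1e->0x13 len=2 : 49 b7
query mem[0x07]=0x8c, mem[0x1c]=0x39, mem[0x13]=0x49, mem[0x1e]=0x49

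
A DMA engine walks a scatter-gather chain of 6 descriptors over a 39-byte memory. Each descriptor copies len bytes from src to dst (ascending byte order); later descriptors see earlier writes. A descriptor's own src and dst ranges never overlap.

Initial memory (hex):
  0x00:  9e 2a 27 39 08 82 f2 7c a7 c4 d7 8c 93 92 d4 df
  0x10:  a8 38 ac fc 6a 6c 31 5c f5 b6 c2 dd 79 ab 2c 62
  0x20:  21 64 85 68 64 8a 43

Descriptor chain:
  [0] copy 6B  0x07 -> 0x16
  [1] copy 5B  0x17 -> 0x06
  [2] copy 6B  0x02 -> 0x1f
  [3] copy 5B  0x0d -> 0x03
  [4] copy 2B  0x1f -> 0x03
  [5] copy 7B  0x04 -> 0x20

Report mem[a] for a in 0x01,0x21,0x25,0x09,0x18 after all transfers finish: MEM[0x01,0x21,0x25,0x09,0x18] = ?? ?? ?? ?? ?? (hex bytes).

[0] 0x07->0x16 len=6 : 7c a7 c4 d7 8c 93
[1] 0x17->0x06 len=5 : a7 c4 d7 8c 93
[2] 0x02->0x1f len=6 : 27 39 08 82 a7 c4
[3] 0x0d->0x03 len=5 : 92 d4 df a8 38
[4] 0x1f->0x03 len=2 : 27 39
[5] 0x04->0x20 len=7 : 39 df a8 38 d7 8c 93
query mem[0x01]=0x2a, mem[0x21]=0xdf, mem[0x25]=0x8c, mem[0x09]=0x8c, mem[0x18]=0xc4

MEM[0x01,0x21,0x25,0x09,0x18] = 2a df 8c 8c c4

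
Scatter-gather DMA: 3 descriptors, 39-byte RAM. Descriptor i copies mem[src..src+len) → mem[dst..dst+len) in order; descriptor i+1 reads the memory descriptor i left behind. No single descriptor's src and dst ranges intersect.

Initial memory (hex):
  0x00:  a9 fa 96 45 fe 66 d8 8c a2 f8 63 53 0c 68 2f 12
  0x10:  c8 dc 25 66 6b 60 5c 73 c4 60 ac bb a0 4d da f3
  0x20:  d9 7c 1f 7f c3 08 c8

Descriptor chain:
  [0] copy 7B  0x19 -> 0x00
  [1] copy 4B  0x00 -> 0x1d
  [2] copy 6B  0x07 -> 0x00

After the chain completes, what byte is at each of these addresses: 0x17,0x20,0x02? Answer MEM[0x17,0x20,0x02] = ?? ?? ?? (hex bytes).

#0 dst[0x00+7] := {0x60,0xac,0xbb,0xa0,0x4d,0xda,0xf3}
#1 dst[0x1d+4] := {0x60,0xac,0xbb,0xa0}
#2 dst[0x00+6] := {0x8c,0xa2,0xf8,0x63,0x53,0x0c}
query mem[0x17]=0x73, mem[0x20]=0xa0, mem[0x02]=0xf8

MEM[0x17,0x20,0x02] = 73 a0 f8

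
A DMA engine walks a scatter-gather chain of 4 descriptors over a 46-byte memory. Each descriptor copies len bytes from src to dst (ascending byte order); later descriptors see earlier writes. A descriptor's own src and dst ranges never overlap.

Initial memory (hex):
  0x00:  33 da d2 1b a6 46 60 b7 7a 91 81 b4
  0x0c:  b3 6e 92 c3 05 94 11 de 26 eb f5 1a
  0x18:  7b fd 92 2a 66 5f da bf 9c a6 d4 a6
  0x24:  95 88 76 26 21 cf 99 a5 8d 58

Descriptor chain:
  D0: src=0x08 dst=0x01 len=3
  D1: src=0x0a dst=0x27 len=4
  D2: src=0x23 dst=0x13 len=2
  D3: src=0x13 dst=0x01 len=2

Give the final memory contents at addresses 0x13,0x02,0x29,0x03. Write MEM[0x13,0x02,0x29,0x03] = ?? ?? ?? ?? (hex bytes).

  after D0: wrote 3B at 0x01 = 7a9181
  after D1: wrote 4B at 0x27 = 81b4b36e
  after D2: wrote 2B at 0x13 = a695
  after D3: wrote 2B at 0x01 = a695
query mem[0x13]=0xa6, mem[0x02]=0x95, mem[0x29]=0xb3, mem[0x03]=0x81

MEM[0x13,0x02,0x29,0x03] = a6 95 b3 81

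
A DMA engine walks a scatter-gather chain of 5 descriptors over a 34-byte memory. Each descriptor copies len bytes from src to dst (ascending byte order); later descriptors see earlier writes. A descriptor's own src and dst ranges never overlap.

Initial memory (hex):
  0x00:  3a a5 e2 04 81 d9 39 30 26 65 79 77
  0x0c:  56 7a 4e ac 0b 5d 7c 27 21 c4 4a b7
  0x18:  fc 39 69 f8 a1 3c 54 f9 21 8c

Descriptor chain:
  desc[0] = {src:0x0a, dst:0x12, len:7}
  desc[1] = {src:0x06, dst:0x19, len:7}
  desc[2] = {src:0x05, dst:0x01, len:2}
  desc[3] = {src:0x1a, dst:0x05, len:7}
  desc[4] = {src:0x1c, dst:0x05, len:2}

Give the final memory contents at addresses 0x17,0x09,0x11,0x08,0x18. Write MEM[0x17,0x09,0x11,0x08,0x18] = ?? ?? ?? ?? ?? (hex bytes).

[0] 0x0a->0x12 len=7 : 79 77 56 7a 4e ac 0b
[1] 0x06->0x19 len=7 : 39 30 26 65 79 77 56
[2] 0x05->0x01 len=2 : d9 39
[3] 0x1a->0x05 len=7 : 30 26 65 79 77 56 21
[4] 0x1c->0x05 len=2 : 65 79
query mem[0x17]=0xac, mem[0x09]=0x77, mem[0x11]=0x5d, mem[0x08]=0x79, mem[0x18]=0x0b

MEM[0x17,0x09,0x11,0x08,0x18] = ac 77 5d 79 0b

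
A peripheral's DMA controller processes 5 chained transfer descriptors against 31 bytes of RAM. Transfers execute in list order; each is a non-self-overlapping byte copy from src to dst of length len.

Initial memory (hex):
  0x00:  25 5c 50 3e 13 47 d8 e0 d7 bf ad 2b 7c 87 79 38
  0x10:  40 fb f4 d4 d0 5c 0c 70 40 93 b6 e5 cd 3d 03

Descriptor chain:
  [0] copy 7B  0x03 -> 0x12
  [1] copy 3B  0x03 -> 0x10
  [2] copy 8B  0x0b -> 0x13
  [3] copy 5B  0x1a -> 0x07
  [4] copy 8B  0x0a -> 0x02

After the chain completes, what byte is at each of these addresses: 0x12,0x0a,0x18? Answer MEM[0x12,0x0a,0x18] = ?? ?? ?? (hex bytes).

MEM[0x12,0x0a,0x18] = 47 3d 3e

D0: mem[0x12..0x18] <- [3e 13 47 d8 e0 d7 bf]
D1: mem[0x10..0x12] <- [3e 13 47]
D2: mem[0x13..0x1a] <- [2b 7c 87 79 38 3e 13 47]
D3: mem[0x07..0x0b] <- [47 e5 cd 3d 03]
D4: mem[0x02..0x09] <- [3d 03 7c 87 79 38 3e 13]
query mem[0x12]=0x47, mem[0x0a]=0x3d, mem[0x18]=0x3e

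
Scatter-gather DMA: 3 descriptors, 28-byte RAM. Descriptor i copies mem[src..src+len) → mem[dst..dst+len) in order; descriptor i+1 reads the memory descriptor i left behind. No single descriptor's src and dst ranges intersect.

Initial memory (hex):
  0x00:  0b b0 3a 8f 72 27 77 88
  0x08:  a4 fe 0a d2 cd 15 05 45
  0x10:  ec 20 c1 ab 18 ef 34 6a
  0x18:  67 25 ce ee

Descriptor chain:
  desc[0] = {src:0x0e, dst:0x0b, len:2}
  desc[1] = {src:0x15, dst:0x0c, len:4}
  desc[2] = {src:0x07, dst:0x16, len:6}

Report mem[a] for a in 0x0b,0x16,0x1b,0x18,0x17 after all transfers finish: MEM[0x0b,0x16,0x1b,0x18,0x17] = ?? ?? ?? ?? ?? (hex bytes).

[0] 0x0e->0x0b len=2 : 05 45
[1] 0x15->0x0c len=4 : ef 34 6a 67
[2] 0x07->0x16 len=6 : 88 a4 fe 0a 05 ef
query mem[0x0b]=0x05, mem[0x16]=0x88, mem[0x1b]=0xef, mem[0x18]=0xfe, mem[0x17]=0xa4

MEM[0x0b,0x16,0x1b,0x18,0x17] = 05 88 ef fe a4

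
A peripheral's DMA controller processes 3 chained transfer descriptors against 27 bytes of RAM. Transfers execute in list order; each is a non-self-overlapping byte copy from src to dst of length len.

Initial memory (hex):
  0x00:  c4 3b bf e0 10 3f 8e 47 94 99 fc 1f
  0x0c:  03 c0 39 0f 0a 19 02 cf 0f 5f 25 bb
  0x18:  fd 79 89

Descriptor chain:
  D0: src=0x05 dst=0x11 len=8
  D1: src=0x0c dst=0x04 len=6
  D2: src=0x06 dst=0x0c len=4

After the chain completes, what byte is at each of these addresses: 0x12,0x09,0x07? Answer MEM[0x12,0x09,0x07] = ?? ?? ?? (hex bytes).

D0: mem[0x11..0x18] <- [3f 8e 47 94 99 fc 1f 03]
D1: mem[0x04..0x09] <- [03 c0 39 0f 0a 3f]
D2: mem[0x0c..0x0f] <- [39 0f 0a 3f]
query mem[0x12]=0x8e, mem[0x09]=0x3f, mem[0x07]=0x0f

MEM[0x12,0x09,0x07] = 8e 3f 0f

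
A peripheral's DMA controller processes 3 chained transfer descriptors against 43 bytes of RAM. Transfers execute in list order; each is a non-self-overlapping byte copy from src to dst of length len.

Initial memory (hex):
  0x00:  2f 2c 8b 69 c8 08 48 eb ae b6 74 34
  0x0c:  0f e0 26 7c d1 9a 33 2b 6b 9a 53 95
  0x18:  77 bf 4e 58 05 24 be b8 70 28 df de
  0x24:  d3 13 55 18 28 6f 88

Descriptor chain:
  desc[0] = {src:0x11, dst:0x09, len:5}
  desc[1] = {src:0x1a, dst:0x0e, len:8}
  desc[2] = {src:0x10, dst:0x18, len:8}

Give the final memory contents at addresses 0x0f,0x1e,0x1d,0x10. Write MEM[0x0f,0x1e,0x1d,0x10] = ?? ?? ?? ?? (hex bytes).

[0] 0x11->0x09 len=5 : 9a 33 2b 6b 9a
[1] 0x1a->0x0e len=8 : 4e 58 05 24 be b8 70 28
[2] 0x10->0x18 len=8 : 05 24 be b8 70 28 53 95
query mem[0x0f]=0x58, mem[0x1e]=0x53, mem[0x1d]=0x28, mem[0x10]=0x05

MEM[0x0f,0x1e,0x1d,0x10] = 58 53 28 05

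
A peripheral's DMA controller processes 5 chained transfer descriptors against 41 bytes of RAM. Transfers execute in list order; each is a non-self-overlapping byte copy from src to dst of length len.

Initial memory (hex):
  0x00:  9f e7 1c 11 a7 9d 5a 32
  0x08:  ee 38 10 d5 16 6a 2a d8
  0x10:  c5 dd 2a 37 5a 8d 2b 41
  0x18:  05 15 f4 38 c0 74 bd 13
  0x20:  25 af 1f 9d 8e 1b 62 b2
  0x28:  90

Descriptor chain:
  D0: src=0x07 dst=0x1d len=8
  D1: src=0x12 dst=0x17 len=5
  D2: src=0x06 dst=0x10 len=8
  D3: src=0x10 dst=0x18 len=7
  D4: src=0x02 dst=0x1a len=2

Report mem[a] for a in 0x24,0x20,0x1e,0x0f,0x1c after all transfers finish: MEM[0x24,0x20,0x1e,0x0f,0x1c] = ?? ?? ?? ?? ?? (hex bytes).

MEM[0x24,0x20,0x1e,0x0f,0x1c] = 2a 10 16 d8 10

#0 dst[0x1d+8] := {0x32,0xee,0x38,0x10,0xd5,0x16,0x6a,0x2a}
#1 dst[0x17+5] := {0x2a,0x37,0x5a,0x8d,0x2b}
#2 dst[0x10+8] := {0x5a,0x32,0xee,0x38,0x10,0xd5,0x16,0x6a}
#3 dst[0x18+7] := {0x5a,0x32,0xee,0x38,0x10,0xd5,0x16}
#4 dst[0x1a+2] := {0x1c,0x11}
query mem[0x24]=0x2a, mem[0x20]=0x10, mem[0x1e]=0x16, mem[0x0f]=0xd8, mem[0x1c]=0x10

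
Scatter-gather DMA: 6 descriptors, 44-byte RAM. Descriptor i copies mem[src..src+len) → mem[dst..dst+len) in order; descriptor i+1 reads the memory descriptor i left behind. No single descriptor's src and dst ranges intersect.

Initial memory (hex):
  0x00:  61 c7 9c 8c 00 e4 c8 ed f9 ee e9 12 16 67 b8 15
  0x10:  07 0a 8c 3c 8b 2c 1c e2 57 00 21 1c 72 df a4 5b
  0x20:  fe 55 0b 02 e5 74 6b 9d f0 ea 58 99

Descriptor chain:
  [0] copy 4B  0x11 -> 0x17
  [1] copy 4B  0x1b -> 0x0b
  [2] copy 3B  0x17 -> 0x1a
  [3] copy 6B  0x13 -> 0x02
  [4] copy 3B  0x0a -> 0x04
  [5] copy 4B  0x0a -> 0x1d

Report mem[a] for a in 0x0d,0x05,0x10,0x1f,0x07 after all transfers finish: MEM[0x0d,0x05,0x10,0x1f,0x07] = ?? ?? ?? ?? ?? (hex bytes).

MEM[0x0d,0x05,0x10,0x1f,0x07] = df 1c 07 72 8c

D0: mem[0x17..0x1a] <- [0a 8c 3c 8b]
D1: mem[0x0b..0x0e] <- [1c 72 df a4]
D2: mem[0x1a..0x1c] <- [0a 8c 3c]
D3: mem[0x02..0x07] <- [3c 8b 2c 1c 0a 8c]
D4: mem[0x04..0x06] <- [e9 1c 72]
D5: mem[0x1d..0x20] <- [e9 1c 72 df]
query mem[0x0d]=0xdf, mem[0x05]=0x1c, mem[0x10]=0x07, mem[0x1f]=0x72, mem[0x07]=0x8c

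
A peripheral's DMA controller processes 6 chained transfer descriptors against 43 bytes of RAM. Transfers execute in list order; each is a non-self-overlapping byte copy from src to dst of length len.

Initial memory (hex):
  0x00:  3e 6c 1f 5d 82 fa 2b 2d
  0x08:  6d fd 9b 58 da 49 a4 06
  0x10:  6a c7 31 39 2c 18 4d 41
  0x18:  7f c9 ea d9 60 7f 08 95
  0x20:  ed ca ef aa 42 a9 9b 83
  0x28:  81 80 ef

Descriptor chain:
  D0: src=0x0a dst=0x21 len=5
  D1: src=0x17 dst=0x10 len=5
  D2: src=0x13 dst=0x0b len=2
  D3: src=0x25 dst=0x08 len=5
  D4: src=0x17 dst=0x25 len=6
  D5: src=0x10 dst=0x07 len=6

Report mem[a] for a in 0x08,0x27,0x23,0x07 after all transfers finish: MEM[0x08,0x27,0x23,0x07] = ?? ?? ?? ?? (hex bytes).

[0] 0x0a->0x21 len=5 : 9b 58 da 49 a4
[1] 0x17->0x10 len=5 : 41 7f c9 ea d9
[2] 0x13->0x0b len=2 : ea d9
[3] 0x25->0x08 len=5 : a4 9b 83 81 80
[4] 0x17->0x25 len=6 : 41 7f c9 ea d9 60
[5] 0x10->0x07 len=6 : 41 7f c9 ea d9 18
query mem[0x08]=0x7f, mem[0x27]=0xc9, mem[0x23]=0xda, mem[0x07]=0x41

MEM[0x08,0x27,0x23,0x07] = 7f c9 da 41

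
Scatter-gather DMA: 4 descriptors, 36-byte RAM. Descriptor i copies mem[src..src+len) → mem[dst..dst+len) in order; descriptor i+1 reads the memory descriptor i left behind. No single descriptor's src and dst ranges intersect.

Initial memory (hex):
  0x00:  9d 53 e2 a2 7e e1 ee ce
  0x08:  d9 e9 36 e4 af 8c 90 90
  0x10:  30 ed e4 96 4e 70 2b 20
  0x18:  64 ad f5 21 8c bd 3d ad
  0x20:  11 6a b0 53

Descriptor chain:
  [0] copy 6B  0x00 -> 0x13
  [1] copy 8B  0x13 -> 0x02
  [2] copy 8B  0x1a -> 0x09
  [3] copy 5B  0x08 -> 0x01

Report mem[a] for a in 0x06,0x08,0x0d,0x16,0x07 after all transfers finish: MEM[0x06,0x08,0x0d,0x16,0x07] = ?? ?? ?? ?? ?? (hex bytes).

MEM[0x06,0x08,0x0d,0x16,0x07] = 7e ad 3d a2 e1

#0 dst[0x13+6] := {0x9d,0x53,0xe2,0xa2,0x7e,0xe1}
#1 dst[0x02+8] := {0x9d,0x53,0xe2,0xa2,0x7e,0xe1,0xad,0xf5}
#2 dst[0x09+8] := {0xf5,0x21,0x8c,0xbd,0x3d,0xad,0x11,0x6a}
#3 dst[0x01+5] := {0xad,0xf5,0x21,0x8c,0xbd}
query mem[0x06]=0x7e, mem[0x08]=0xad, mem[0x0d]=0x3d, mem[0x16]=0xa2, mem[0x07]=0xe1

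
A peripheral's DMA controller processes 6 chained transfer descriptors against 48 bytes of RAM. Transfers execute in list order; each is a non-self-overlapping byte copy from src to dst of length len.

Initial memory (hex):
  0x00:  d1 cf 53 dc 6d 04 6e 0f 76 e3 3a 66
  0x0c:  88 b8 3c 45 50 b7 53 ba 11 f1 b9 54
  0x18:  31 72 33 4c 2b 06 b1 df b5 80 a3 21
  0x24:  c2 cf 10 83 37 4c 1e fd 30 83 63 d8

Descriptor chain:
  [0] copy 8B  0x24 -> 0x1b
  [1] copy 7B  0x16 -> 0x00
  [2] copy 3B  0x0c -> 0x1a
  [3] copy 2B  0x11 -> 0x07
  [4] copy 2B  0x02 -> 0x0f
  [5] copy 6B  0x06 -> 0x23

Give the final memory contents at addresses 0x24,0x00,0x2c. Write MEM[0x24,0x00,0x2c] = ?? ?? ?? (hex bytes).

D0: mem[0x1b..0x22] <- [c2 cf 10 83 37 4c 1e fd]
D1: mem[0x00..0x06] <- [b9 54 31 72 33 c2 cf]
D2: mem[0x1a..0x1c] <- [88 b8 3c]
D3: mem[0x07..0x08] <- [b7 53]
D4: mem[0x0f..0x10] <- [31 72]
D5: mem[0x23..0x28] <- [cf b7 53 e3 3a 66]
query mem[0x24]=0xb7, mem[0x00]=0xb9, mem[0x2c]=0x30

MEM[0x24,0x00,0x2c] = b7 b9 30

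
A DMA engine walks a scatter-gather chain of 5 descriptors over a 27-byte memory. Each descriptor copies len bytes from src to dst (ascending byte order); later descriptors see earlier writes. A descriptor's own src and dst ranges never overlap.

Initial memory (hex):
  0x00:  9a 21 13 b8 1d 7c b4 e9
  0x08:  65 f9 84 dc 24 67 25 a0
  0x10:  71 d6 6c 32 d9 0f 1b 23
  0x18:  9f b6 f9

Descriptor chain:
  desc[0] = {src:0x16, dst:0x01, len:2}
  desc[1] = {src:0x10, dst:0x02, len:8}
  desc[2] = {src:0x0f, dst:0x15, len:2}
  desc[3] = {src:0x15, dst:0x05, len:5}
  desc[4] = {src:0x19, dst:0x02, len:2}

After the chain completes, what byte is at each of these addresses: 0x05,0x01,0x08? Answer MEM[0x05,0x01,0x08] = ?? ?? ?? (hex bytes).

D0: mem[0x01..0x02] <- [1b 23]
D1: mem[0x02..0x09] <- [71 d6 6c 32 d9 0f 1b 23]
D2: mem[0x15..0x16] <- [a0 71]
D3: mem[0x05..0x09] <- [a0 71 23 9f b6]
D4: mem[0x02..0x03] <- [b6 f9]
query mem[0x05]=0xa0, mem[0x01]=0x1b, mem[0x08]=0x9f

MEM[0x05,0x01,0x08] = a0 1b 9f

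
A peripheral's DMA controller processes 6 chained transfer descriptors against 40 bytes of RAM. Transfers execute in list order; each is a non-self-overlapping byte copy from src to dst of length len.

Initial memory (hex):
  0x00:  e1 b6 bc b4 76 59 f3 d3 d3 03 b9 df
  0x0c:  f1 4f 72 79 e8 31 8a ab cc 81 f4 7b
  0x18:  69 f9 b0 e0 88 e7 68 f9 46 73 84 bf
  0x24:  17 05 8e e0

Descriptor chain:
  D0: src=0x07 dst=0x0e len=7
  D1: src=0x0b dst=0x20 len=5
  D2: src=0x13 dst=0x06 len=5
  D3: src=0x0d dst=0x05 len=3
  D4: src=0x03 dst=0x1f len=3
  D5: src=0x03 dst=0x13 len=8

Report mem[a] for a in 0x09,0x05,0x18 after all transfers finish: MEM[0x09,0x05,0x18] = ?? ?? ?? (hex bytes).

MEM[0x09,0x05,0x18] = f4 4f 81

  after D0: wrote 7B at 0x0e = d3d303b9dff14f
  after D1: wrote 5B at 0x20 = dff14fd3d3
  after D2: wrote 5B at 0x06 = f14f81f47b
  after D3: wrote 3B at 0x05 = 4fd3d3
  after D4: wrote 3B at 0x1f = b4764f
  after D5: wrote 8B at 0x13 = b4764fd3d381f47b
query mem[0x09]=0xf4, mem[0x05]=0x4f, mem[0x18]=0x81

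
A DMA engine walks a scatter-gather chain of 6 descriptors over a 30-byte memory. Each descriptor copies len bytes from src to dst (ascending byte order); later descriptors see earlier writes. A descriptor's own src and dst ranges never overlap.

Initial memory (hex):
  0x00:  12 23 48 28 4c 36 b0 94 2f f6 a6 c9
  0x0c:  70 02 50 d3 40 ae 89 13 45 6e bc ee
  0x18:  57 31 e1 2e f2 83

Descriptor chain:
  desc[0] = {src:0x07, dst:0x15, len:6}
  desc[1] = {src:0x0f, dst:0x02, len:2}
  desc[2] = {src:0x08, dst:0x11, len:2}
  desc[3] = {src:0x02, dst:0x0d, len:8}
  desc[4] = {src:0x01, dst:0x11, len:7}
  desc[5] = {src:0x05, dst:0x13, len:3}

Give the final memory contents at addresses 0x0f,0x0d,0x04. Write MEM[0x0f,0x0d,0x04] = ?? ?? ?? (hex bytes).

MEM[0x0f,0x0d,0x04] = 4c d3 4c

D0: mem[0x15..0x1a] <- [94 2f f6 a6 c9 70]
D1: mem[0x02..0x03] <- [d3 40]
D2: mem[0x11..0x12] <- [2f f6]
D3: mem[0x0d..0x14] <- [d3 40 4c 36 b0 94 2f f6]
D4: mem[0x11..0x17] <- [23 d3 40 4c 36 b0 94]
D5: mem[0x13..0x15] <- [36 b0 94]
query mem[0x0f]=0x4c, mem[0x0d]=0xd3, mem[0x04]=0x4c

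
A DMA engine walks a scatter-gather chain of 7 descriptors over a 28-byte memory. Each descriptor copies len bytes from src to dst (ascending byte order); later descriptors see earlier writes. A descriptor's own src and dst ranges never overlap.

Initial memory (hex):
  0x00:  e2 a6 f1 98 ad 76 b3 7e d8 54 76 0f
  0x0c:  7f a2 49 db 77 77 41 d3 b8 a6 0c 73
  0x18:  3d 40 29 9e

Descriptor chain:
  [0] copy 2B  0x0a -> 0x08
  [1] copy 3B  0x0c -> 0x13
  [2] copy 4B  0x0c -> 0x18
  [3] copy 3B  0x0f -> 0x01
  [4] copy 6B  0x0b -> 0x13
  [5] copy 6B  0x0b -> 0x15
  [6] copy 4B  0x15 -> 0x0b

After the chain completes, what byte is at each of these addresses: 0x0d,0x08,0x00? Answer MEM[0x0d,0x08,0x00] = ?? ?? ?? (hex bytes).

MEM[0x0d,0x08,0x00] = a2 76 e2

D0: mem[0x08..0x09] <- [76 0f]
D1: mem[0x13..0x15] <- [7f a2 49]
D2: mem[0x18..0x1b] <- [7f a2 49 db]
D3: mem[0x01..0x03] <- [db 77 77]
D4: mem[0x13..0x18] <- [0f 7f a2 49 db 77]
D5: mem[0x15..0x1a] <- [0f 7f a2 49 db 77]
D6: mem[0x0b..0x0e] <- [0f 7f a2 49]
query mem[0x0d]=0xa2, mem[0x08]=0x76, mem[0x00]=0xe2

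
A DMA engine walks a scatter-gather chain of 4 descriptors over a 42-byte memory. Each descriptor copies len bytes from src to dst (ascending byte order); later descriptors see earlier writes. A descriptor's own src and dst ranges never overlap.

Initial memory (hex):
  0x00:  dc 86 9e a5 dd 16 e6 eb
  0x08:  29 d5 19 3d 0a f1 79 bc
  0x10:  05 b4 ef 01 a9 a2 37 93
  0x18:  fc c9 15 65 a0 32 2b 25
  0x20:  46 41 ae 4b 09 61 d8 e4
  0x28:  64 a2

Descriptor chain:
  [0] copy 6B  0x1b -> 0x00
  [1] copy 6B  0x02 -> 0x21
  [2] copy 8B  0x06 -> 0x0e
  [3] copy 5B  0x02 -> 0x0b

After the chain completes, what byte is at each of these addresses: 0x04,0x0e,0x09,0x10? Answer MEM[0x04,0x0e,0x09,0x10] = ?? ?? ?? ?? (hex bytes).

D0: mem[0x00..0x05] <- [65 a0 32 2b 25 46]
D1: mem[0x21..0x26] <- [32 2b 25 46 e6 eb]
D2: mem[0x0e..0x15] <- [e6 eb 29 d5 19 3d 0a f1]
D3: mem[0x0b..0x0f] <- [32 2b 25 46 e6]
query mem[0x04]=0x25, mem[0x0e]=0x46, mem[0x09]=0xd5, mem[0x10]=0x29

MEM[0x04,0x0e,0x09,0x10] = 25 46 d5 29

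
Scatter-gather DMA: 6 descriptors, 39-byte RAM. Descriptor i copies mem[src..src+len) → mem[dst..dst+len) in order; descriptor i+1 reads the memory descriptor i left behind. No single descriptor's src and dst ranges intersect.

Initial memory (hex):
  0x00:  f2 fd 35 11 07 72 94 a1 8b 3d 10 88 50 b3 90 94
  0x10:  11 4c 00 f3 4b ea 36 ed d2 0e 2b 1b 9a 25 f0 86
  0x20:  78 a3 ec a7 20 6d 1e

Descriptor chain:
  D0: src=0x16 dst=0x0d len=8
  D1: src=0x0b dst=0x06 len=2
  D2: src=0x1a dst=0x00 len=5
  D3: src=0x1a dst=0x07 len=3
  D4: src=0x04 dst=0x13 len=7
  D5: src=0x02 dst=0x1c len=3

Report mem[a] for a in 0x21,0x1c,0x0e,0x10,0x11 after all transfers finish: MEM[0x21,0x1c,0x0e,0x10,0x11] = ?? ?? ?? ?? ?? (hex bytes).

#0 dst[0x0d+8] := {0x36,0xed,0xd2,0x0e,0x2b,0x1b,0x9a,0x25}
#1 dst[0x06+2] := {0x88,0x50}
#2 dst[0x00+5] := {0x2b,0x1b,0x9a,0x25,0xf0}
#3 dst[0x07+3] := {0x2b,0x1b,0x9a}
#4 dst[0x13+7] := {0xf0,0x72,0x88,0x2b,0x1b,0x9a,0x10}
#5 dst[0x1c+3] := {0x9a,0x25,0xf0}
query mem[0x21]=0xa3, mem[0x1c]=0x9a, mem[0x0e]=0xed, mem[0x10]=0x0e, mem[0x11]=0x2b

MEM[0x21,0x1c,0x0e,0x10,0x11] = a3 9a ed 0e 2b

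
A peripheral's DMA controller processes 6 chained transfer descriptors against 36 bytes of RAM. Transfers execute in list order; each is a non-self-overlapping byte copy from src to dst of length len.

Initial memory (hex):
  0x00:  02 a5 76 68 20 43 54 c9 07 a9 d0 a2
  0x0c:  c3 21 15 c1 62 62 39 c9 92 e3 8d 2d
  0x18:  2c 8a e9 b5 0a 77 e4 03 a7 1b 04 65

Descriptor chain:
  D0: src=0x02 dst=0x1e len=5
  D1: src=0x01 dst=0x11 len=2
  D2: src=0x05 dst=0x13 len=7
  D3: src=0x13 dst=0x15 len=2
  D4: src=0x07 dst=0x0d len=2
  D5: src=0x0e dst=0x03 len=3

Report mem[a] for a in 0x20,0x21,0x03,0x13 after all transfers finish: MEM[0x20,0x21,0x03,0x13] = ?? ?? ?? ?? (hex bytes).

D0: mem[0x1e..0x22] <- [76 68 20 43 54]
D1: mem[0x11..0x12] <- [a5 76]
D2: mem[0x13..0x19] <- [43 54 c9 07 a9 d0 a2]
D3: mem[0x15..0x16] <- [43 54]
D4: mem[0x0d..0x0e] <- [c9 07]
D5: mem[0x03..0x05] <- [07 c1 62]
query mem[0x20]=0x20, mem[0x21]=0x43, mem[0x03]=0x07, mem[0x13]=0x43

MEM[0x20,0x21,0x03,0x13] = 20 43 07 43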